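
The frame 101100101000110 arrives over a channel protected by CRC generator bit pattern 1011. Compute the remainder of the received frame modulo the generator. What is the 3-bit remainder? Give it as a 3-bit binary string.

001

Modulo-2 division of 101100101000110 by 1011:
  pos 0: 1011 XOR 1011 = 0000
  pos 6: 1010 XOR 1011 = 0001
  pos 9: 1001 XOR 1011 = 0010
  pos 11: 1010 XOR 1011 = 0001
Remainder = 001 (nonzero — an error is detected).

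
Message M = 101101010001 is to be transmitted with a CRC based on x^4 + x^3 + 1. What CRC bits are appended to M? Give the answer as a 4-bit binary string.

1001

Append 4 zeros: 1011010100010000. Divide by 11001 (XOR where the leading bit is 1):
  pos 0: 10110 XOR 11001 = 01111
  pos 1: 11111 XOR 11001 = 00110
  pos 3: 11001 XOR 11001 = 00000
  pos 11: 10000 XOR 11001 = 01001
Remainder (last 4 bits) = 1001. This is the CRC / FCS.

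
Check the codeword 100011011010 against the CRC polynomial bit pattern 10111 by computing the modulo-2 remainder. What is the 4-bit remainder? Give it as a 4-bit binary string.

Modulo-2 division of 100011011010 by 10111:
  pos 0: 10001 XOR 10111 = 00110
  pos 2: 11010 XOR 10111 = 01101
  pos 3: 11011 XOR 10111 = 01100
  pos 4: 11001 XOR 10111 = 01110
  pos 5: 11100 XOR 10111 = 01011
  pos 6: 10111 XOR 10111 = 00000
Remainder = 0000 (zero — the frame passes the CRC check).

0000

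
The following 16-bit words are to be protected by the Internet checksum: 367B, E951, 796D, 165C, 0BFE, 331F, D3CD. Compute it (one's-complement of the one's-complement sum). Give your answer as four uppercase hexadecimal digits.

One's-complement addition (fold any carry out of bit 15 back into bit 0):
  0x367B + 0xE951 = 0x11FCC → wrap carry → 0x1FCD
  0x1FCD + 0x796D = 0x0993A
  0x993A + 0x165C = 0x0AF96
  0xAF96 + 0x0BFE = 0x0BB94
  0xBB94 + 0x331F = 0x0EEB3
  0xEEB3 + 0xD3CD = 0x1C280 → wrap carry → 0xC281
One's-complement sum = 0xC281.
Checksum = ~0xC281 & 0xFFFF = 0x3D7E.

3D7E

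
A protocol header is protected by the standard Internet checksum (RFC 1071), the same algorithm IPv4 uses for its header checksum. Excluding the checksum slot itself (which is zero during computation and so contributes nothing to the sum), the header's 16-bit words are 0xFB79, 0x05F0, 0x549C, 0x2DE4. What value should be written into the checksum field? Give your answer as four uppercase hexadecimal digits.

One's-complement addition (fold any carry out of bit 15 back into bit 0):
  0xFB79 + 0x05F0 = 0x10169 → wrap carry → 0x016A
  0x016A + 0x549C = 0x05606
  0x5606 + 0x2DE4 = 0x083EA
One's-complement sum = 0x83EA.
Checksum = ~0x83EA & 0xFFFF = 0x7C15.

7C15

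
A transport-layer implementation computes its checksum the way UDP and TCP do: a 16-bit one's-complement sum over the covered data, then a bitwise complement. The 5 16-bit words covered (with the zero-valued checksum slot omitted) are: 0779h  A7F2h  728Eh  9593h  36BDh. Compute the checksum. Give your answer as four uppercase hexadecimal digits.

11B5

One's-complement addition (fold any carry out of bit 15 back into bit 0):
  0x0779 + 0xA7F2 = 0x0AF6B
  0xAF6B + 0x728E = 0x121F9 → wrap carry → 0x21FA
  0x21FA + 0x9593 = 0x0B78D
  0xB78D + 0x36BD = 0x0EE4A
One's-complement sum = 0xEE4A.
Checksum = ~0xEE4A & 0xFFFF = 0x11B5.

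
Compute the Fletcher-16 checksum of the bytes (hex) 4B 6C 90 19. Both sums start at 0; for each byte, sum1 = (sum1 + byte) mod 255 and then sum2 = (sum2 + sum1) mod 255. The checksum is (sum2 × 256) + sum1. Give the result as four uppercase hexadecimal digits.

Running sums (mod 255):
  after byte 0 (4B): sum1=75, sum2=75
  after byte 1 (6C): sum1=183, sum2=3
  after byte 2 (90): sum1=72, sum2=75
  after byte 3 (19): sum1=97, sum2=172
Checksum = sum2·256 + sum1 = 172·256 + 97 = 44129 = 0xAC61.

AC61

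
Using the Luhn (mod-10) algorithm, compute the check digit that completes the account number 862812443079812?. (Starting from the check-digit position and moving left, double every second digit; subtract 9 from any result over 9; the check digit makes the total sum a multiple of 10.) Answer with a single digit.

Partial digits right→left: 2 1 8 9 7 0 3 4 4 2 1 8 2 6 8
Double every second digit counting from the check-digit position (so the 1st, 3rd, 5th, ... of the partial from the right).
  doubled (with −9 where >9): 4 7 5 6 8 2 4 7 → sum 43
  kept as-is: 1 9 0 4 2 8 6 → sum 30
Total = 43 + 30 = 73.
Check digit = (10 − (73 mod 10)) mod 10 = 7.

7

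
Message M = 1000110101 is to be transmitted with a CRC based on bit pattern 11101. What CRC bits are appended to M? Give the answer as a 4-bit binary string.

1011

Append 4 zeros: 10001101010000. Divide by 11101 (XOR where the leading bit is 1):
  pos 0: 10001 XOR 11101 = 01100
  pos 1: 11001 XOR 11101 = 00100
  pos 3: 10001 XOR 11101 = 01100
  pos 4: 11000 XOR 11101 = 00101
  pos 6: 10110 XOR 11101 = 01011
  pos 7: 10110 XOR 11101 = 01011
  pos 8: 10110 XOR 11101 = 01011
  pos 9: 10110 XOR 11101 = 01011
Remainder (last 4 bits) = 1011. This is the CRC / FCS.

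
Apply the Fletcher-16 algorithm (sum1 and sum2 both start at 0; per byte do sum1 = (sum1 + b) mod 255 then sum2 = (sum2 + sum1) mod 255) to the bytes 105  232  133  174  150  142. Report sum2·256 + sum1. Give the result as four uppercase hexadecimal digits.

Running sums (mod 255):
  after byte 0 (105): sum1=105, sum2=105
  after byte 1 (232): sum1=82, sum2=187
  after byte 2 (133): sum1=215, sum2=147
  after byte 3 (174): sum1=134, sum2=26
  after byte 4 (150): sum1=29, sum2=55
  after byte 5 (142): sum1=171, sum2=226
Checksum = sum2·256 + sum1 = 226·256 + 171 = 58027 = 0xE2AB.

E2AB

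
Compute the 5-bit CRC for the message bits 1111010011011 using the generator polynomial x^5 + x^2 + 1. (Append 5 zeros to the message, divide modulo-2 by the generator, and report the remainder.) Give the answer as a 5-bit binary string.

11100

Append 5 zeros: 111101001101100000. Divide by 100101 (XOR where the leading bit is 1):
  pos 0: 111101 XOR 100101 = 011000
  pos 1: 110000 XOR 100101 = 010101
  pos 2: 101010 XOR 100101 = 001111
  pos 4: 111111 XOR 100101 = 011010
  pos 5: 110100 XOR 100101 = 010001
  pos 6: 100011 XOR 100101 = 000110
  pos 9: 110100 XOR 100101 = 010001
  pos 10: 100010 XOR 100101 = 000111
Remainder (last 5 bits) = 11100. This is the CRC / FCS.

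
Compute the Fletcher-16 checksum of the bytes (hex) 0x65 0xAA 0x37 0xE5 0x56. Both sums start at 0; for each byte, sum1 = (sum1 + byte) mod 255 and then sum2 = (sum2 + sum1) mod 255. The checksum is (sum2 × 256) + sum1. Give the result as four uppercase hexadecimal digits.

Running sums (mod 255):
  after byte 0 (0x65): sum1=101, sum2=101
  after byte 1 (0xAA): sum1=16, sum2=117
  after byte 2 (0x37): sum1=71, sum2=188
  after byte 3 (0xE5): sum1=45, sum2=233
  after byte 4 (0x56): sum1=131, sum2=109
Checksum = sum2·256 + sum1 = 109·256 + 131 = 28035 = 0x6D83.

6D83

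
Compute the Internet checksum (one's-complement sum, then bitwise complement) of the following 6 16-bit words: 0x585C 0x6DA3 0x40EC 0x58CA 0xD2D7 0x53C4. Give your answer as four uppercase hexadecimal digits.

79AD

One's-complement addition (fold any carry out of bit 15 back into bit 0):
  0x585C + 0x6DA3 = 0x0C5FF
  0xC5FF + 0x40EC = 0x106EB → wrap carry → 0x06EC
  0x06EC + 0x58CA = 0x05FB6
  0x5FB6 + 0xD2D7 = 0x1328D → wrap carry → 0x328E
  0x328E + 0x53C4 = 0x08652
One's-complement sum = 0x8652.
Checksum = ~0x8652 & 0xFFFF = 0x79AD.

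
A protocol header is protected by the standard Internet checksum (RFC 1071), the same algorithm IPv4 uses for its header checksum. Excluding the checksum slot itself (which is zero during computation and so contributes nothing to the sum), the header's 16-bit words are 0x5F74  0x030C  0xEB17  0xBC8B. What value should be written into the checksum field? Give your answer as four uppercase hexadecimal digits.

One's-complement addition (fold any carry out of bit 15 back into bit 0):
  0x5F74 + 0x030C = 0x06280
  0x6280 + 0xEB17 = 0x14D97 → wrap carry → 0x4D98
  0x4D98 + 0xBC8B = 0x10A23 → wrap carry → 0x0A24
One's-complement sum = 0x0A24.
Checksum = ~0x0A24 & 0xFFFF = 0xF5DB.

F5DB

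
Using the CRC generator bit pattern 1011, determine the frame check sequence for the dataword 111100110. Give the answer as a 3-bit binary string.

Append 3 zeros: 111100110000. Divide by 1011 (XOR where the leading bit is 1):
  pos 0: 1111 XOR 1011 = 0100
  pos 1: 1000 XOR 1011 = 0011
  pos 3: 1101 XOR 1011 = 0110
  pos 4: 1101 XOR 1011 = 0110
  pos 5: 1100 XOR 1011 = 0111
  pos 6: 1110 XOR 1011 = 0101
  pos 7: 1010 XOR 1011 = 0001
Remainder (last 3 bits) = 010. This is the CRC / FCS.

010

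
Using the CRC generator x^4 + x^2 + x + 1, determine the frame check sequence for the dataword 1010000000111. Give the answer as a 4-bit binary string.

0111

Append 4 zeros: 10100000001110000. Divide by 10111 (XOR where the leading bit is 1):
  pos 0: 10100 XOR 10111 = 00011
  pos 3: 11000 XOR 10111 = 01111
  pos 4: 11110 XOR 10111 = 01001
  pos 5: 10010 XOR 10111 = 00101
  pos 7: 10111 XOR 10111 = 00000
  pos 12: 10000 XOR 10111 = 00111
Remainder (last 4 bits) = 0111. This is the CRC / FCS.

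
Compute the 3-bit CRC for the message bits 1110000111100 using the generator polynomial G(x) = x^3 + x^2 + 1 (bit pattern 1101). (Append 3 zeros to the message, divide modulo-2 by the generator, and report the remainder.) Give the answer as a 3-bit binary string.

Append 3 zeros: 1110000111100000. Divide by 1101 (XOR where the leading bit is 1):
  pos 0: 1110 XOR 1101 = 0011
  pos 2: 1100 XOR 1101 = 0001
  pos 5: 1011 XOR 1101 = 0110
  pos 6: 1101 XOR 1101 = 0000
  pos 10: 1000 XOR 1101 = 0101
  pos 11: 1010 XOR 1101 = 0111
  pos 12: 1110 XOR 1101 = 0011
Remainder (last 3 bits) = 011. This is the CRC / FCS.

011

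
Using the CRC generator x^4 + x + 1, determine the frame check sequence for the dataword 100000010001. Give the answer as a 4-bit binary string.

0111

Append 4 zeros: 1000000100010000. Divide by 10011 (XOR where the leading bit is 1):
  pos 0: 10000 XOR 10011 = 00011
  pos 3: 11001 XOR 10011 = 01010
  pos 4: 10100 XOR 10011 = 00111
  pos 6: 11100 XOR 10011 = 01111
  pos 7: 11111 XOR 10011 = 01100
  pos 8: 11000 XOR 10011 = 01011
  pos 9: 10110 XOR 10011 = 00101
  pos 11: 10100 XOR 10011 = 00111
Remainder (last 4 bits) = 0111. This is the CRC / FCS.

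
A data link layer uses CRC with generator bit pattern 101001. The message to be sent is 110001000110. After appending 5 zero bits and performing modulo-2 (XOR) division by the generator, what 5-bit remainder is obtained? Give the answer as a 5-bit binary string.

11010

Append 5 zeros: 11000100011000000. Divide by 101001 (XOR where the leading bit is 1):
  pos 0: 110001 XOR 101001 = 011000
  pos 1: 110000 XOR 101001 = 011001
  pos 2: 110010 XOR 101001 = 011011
  pos 3: 110110 XOR 101001 = 011111
  pos 4: 111111 XOR 101001 = 010110
  pos 5: 101101 XOR 101001 = 000100
  pos 8: 100000 XOR 101001 = 001001
  pos 10: 100100 XOR 101001 = 001101
Remainder (last 5 bits) = 11010. This is the CRC / FCS.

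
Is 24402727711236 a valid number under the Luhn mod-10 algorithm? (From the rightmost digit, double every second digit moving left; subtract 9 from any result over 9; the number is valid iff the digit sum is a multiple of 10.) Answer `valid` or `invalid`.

valid

From the right, keep odd positions and double even positions (subtract 9 from any doubled value over 9):
  doubled (positions 2,4,...): 6 2 5 4 4 8 4 → sum 33
  kept (positions 1,3,...): 6 2 1 7 7 0 4 → sum 27
Total = 60.
60 mod 10 = 0, so the number is valid.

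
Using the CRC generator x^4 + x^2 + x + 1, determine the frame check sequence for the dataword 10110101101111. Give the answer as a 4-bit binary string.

1010

Append 4 zeros: 101101011011110000. Divide by 10111 (XOR where the leading bit is 1):
  pos 0: 10110 XOR 10111 = 00001
  pos 4: 11011 XOR 10111 = 01100
  pos 5: 11000 XOR 10111 = 01111
  pos 6: 11111 XOR 10111 = 01000
  pos 7: 10001 XOR 10111 = 00110
  pos 9: 11011 XOR 10111 = 01100
  pos 10: 11000 XOR 10111 = 01111
  pos 11: 11110 XOR 10111 = 01001
  pos 12: 10010 XOR 10111 = 00101
Remainder (last 4 bits) = 1010. This is the CRC / FCS.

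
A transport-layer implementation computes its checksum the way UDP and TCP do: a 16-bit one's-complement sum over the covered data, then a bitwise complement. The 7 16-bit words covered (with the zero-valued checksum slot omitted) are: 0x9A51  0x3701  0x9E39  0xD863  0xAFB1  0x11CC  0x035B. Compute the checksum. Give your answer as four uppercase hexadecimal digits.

One's-complement addition (fold any carry out of bit 15 back into bit 0):
  0x9A51 + 0x3701 = 0x0D152
  0xD152 + 0x9E39 = 0x16F8B → wrap carry → 0x6F8C
  0x6F8C + 0xD863 = 0x147EF → wrap carry → 0x47F0
  0x47F0 + 0xAFB1 = 0x0F7A1
  0xF7A1 + 0x11CC = 0x1096D → wrap carry → 0x096E
  0x096E + 0x035B = 0x00CC9
One's-complement sum = 0x0CC9.
Checksum = ~0x0CC9 & 0xFFFF = 0xF336.

F336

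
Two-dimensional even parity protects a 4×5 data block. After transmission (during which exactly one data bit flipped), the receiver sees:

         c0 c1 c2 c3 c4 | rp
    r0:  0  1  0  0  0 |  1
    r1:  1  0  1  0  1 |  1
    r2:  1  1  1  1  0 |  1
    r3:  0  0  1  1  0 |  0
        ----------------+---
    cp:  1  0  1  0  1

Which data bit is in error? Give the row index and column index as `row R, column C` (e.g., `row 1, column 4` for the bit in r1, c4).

Recompute each row's even parity and compare to rp:
  r0: data parity 1, sent rp 1 → ok
  r1: data parity 1, sent rp 1 → ok
  r2: data parity 0, sent rp 1 → mismatch
  r3: data parity 0, sent rp 0 → ok
Recompute each column's even parity and compare to cp:
  c0: data parity 0, sent cp 1 → mismatch
  c1: data parity 0, sent cp 0 → ok
  c2: data parity 1, sent cp 1 → ok
  c3: data parity 0, sent cp 0 → ok
  c4: data parity 1, sent cp 1 → ok
Exactly one row (r2) and one column (c0) fail → the flipped bit is at their intersection.

row 2, column 0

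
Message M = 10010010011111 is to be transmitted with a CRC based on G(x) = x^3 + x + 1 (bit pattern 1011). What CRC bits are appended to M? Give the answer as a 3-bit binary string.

Append 3 zeros: 10010010011111000. Divide by 1011 (XOR where the leading bit is 1):
  pos 0: 1001 XOR 1011 = 0010
  pos 2: 1000 XOR 1011 = 0011
  pos 4: 1110 XOR 1011 = 0101
  pos 5: 1010 XOR 1011 = 0001
  pos 8: 1111 XOR 1011 = 0100
  pos 9: 1001 XOR 1011 = 0010
  pos 11: 1010 XOR 1011 = 0001
Remainder (last 3 bits) = 100. This is the CRC / FCS.

100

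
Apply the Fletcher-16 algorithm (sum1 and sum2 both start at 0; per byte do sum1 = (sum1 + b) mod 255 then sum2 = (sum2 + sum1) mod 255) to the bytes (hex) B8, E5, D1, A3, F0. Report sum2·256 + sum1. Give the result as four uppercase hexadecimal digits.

E005

Running sums (mod 255):
  after byte 0 (B8): sum1=184, sum2=184
  after byte 1 (E5): sum1=158, sum2=87
  after byte 2 (D1): sum1=112, sum2=199
  after byte 3 (A3): sum1=20, sum2=219
  after byte 4 (F0): sum1=5, sum2=224
Checksum = sum2·256 + sum1 = 224·256 + 5 = 57349 = 0xE005.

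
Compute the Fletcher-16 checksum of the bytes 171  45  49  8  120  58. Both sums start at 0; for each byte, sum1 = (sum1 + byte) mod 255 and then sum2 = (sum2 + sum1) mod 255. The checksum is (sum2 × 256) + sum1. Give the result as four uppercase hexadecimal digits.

Running sums (mod 255):
  after byte 0 (171): sum1=171, sum2=171
  after byte 1 (45): sum1=216, sum2=132
  after byte 2 (49): sum1=10, sum2=142
  after byte 3 (8): sum1=18, sum2=160
  after byte 4 (120): sum1=138, sum2=43
  after byte 5 (58): sum1=196, sum2=239
Checksum = sum2·256 + sum1 = 239·256 + 196 = 61380 = 0xEFC4.

EFC4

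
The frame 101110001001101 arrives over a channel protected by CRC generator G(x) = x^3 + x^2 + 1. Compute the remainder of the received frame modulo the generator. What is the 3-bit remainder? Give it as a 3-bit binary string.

Modulo-2 division of 101110001001101 by 1101:
  pos 0: 1011 XOR 1101 = 0110
  pos 1: 1101 XOR 1101 = 0000
  pos 8: 1001 XOR 1101 = 0100
  pos 9: 1001 XOR 1101 = 0100
  pos 10: 1000 XOR 1101 = 0101
  pos 11: 1011 XOR 1101 = 0110
Remainder = 110 (nonzero — an error is detected).

110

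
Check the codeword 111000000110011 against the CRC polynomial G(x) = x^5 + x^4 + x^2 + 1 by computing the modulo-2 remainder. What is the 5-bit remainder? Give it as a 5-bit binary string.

01101

Modulo-2 division of 111000000110011 by 110101:
  pos 0: 111000 XOR 110101 = 001101
  pos 2: 110100 XOR 110101 = 000001
  pos 7: 101100 XOR 110101 = 011001
  pos 8: 110011 XOR 110101 = 000110
Remainder = 01101 (nonzero — an error is detected).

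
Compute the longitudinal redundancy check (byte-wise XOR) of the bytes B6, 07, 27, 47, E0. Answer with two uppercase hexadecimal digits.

XOR the bytes together:
  start with 0xB6
  0xB6 ⊕ 0x07 = 0xB1
  0xB1 ⊕ 0x27 = 0x96
  0x96 ⊕ 0x47 = 0xD1
  0xD1 ⊕ 0xE0 = 0x31

31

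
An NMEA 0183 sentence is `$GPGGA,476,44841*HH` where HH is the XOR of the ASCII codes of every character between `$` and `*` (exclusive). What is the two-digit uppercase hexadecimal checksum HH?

5E

XOR the ASCII codes of the payload characters:
  'G' = 0x47 → acc = 0x47
  'P' = 0x50 → acc = 0x17
  'G' = 0x47 → acc = 0x50
  'G' = 0x47 → acc = 0x17
  'A' = 0x41 → acc = 0x56
  ',' = 0x2C → acc = 0x7A
  '4' = 0x34 → acc = 0x4E
  '7' = 0x37 → acc = 0x79
  '6' = 0x36 → acc = 0x4F
  ',' = 0x2C → acc = 0x63
  '4' = 0x34 → acc = 0x57
  '4' = 0x34 → acc = 0x63
  '8' = 0x38 → acc = 0x5B
  '4' = 0x34 → acc = 0x6F
  '1' = 0x31 → acc = 0x5E
Checksum = 0x5E.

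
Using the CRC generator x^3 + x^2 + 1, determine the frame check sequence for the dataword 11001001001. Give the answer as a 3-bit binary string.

010

Append 3 zeros: 11001001001000. Divide by 1101 (XOR where the leading bit is 1):
  pos 0: 1100 XOR 1101 = 0001
  pos 3: 1100 XOR 1101 = 0001
  pos 6: 1100 XOR 1101 = 0001
  pos 9: 1100 XOR 1101 = 0001
Remainder (last 3 bits) = 010. This is the CRC / FCS.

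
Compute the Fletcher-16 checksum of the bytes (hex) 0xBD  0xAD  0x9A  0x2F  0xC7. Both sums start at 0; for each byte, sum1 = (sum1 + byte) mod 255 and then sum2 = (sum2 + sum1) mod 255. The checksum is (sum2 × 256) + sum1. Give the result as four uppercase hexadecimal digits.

61FC

Running sums (mod 255):
  after byte 0 (0xBD): sum1=189, sum2=189
  after byte 1 (0xAD): sum1=107, sum2=41
  after byte 2 (0x9A): sum1=6, sum2=47
  after byte 3 (0x2F): sum1=53, sum2=100
  after byte 4 (0xC7): sum1=252, sum2=97
Checksum = sum2·256 + sum1 = 97·256 + 252 = 25084 = 0x61FC.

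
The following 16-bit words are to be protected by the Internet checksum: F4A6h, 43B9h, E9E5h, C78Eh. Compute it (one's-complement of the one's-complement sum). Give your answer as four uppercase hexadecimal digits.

One's-complement addition (fold any carry out of bit 15 back into bit 0):
  0xF4A6 + 0x43B9 = 0x1385F → wrap carry → 0x3860
  0x3860 + 0xE9E5 = 0x12245 → wrap carry → 0x2246
  0x2246 + 0xC78E = 0x0E9D4
One's-complement sum = 0xE9D4.
Checksum = ~0xE9D4 & 0xFFFF = 0x162B.

162B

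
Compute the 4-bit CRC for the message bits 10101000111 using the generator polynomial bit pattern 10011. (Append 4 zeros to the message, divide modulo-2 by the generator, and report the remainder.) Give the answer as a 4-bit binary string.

1000

Append 4 zeros: 101010001110000. Divide by 10011 (XOR where the leading bit is 1):
  pos 0: 10101 XOR 10011 = 00110
  pos 2: 11000 XOR 10011 = 01011
  pos 3: 10110 XOR 10011 = 00101
  pos 5: 10111 XOR 10011 = 00100
  pos 7: 10010 XOR 10011 = 00001
Remainder (last 4 bits) = 1000. This is the CRC / FCS.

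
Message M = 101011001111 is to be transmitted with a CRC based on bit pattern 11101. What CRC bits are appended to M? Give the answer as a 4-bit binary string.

Append 4 zeros: 1010110011110000. Divide by 11101 (XOR where the leading bit is 1):
  pos 0: 10101 XOR 11101 = 01000
  pos 1: 10001 XOR 11101 = 01100
  pos 2: 11000 XOR 11101 = 00101
  pos 4: 10101 XOR 11101 = 01000
  pos 5: 10001 XOR 11101 = 01100
  pos 6: 11001 XOR 11101 = 00100
  pos 8: 10010 XOR 11101 = 01111
  pos 9: 11110 XOR 11101 = 00011
Remainder (last 4 bits) = 1100. This is the CRC / FCS.

1100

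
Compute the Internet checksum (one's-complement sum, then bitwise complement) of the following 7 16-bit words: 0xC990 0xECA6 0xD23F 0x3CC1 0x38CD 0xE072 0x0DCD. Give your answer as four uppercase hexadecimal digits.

One's-complement addition (fold any carry out of bit 15 back into bit 0):
  0xC990 + 0xECA6 = 0x1B636 → wrap carry → 0xB637
  0xB637 + 0xD23F = 0x18876 → wrap carry → 0x8877
  0x8877 + 0x3CC1 = 0x0C538
  0xC538 + 0x38CD = 0x0FE05
  0xFE05 + 0xE072 = 0x1DE77 → wrap carry → 0xDE78
  0xDE78 + 0x0DCD = 0x0EC45
One's-complement sum = 0xEC45.
Checksum = ~0xEC45 & 0xFFFF = 0x13BA.

13BA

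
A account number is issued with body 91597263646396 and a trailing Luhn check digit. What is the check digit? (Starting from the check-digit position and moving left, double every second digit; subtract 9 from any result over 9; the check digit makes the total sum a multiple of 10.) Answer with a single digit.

Partial digits right→left: 6 9 3 6 4 6 3 6 2 7 9 5 1 9
Double every second digit counting from the check-digit position (so the 1st, 3rd, 5th, ... of the partial from the right).
  doubled (with −9 where >9): 3 6 8 6 4 9 2 → sum 38
  kept as-is: 9 6 6 6 7 5 9 → sum 48
Total = 38 + 48 = 86.
Check digit = (10 − (86 mod 10)) mod 10 = 4.

4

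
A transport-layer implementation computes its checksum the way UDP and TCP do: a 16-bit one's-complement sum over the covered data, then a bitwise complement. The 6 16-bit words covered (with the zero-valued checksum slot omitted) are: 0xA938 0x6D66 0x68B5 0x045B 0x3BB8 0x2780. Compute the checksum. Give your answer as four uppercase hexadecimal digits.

One's-complement addition (fold any carry out of bit 15 back into bit 0):
  0xA938 + 0x6D66 = 0x1169E → wrap carry → 0x169F
  0x169F + 0x68B5 = 0x07F54
  0x7F54 + 0x045B = 0x083AF
  0x83AF + 0x3BB8 = 0x0BF67
  0xBF67 + 0x2780 = 0x0E6E7
One's-complement sum = 0xE6E7.
Checksum = ~0xE6E7 & 0xFFFF = 0x1918.

1918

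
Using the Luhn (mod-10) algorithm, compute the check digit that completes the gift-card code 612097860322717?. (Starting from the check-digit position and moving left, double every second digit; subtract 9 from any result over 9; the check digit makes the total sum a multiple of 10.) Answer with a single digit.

Partial digits right→left: 7 1 7 2 2 3 0 6 8 7 9 0 2 1 6
Double every second digit counting from the check-digit position (so the 1st, 3rd, 5th, ... of the partial from the right).
  doubled (with −9 where >9): 5 5 4 0 7 9 4 3 → sum 37
  kept as-is: 1 2 3 6 7 0 1 → sum 20
Total = 37 + 20 = 57.
Check digit = (10 − (57 mod 10)) mod 10 = 3.

3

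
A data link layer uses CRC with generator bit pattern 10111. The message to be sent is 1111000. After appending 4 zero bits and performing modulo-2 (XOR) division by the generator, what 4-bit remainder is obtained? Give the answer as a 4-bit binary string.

Append 4 zeros: 11110000000. Divide by 10111 (XOR where the leading bit is 1):
  pos 0: 11110 XOR 10111 = 01001
  pos 1: 10010 XOR 10111 = 00101
  pos 3: 10100 XOR 10111 = 00011
  pos 6: 11000 XOR 10111 = 01111
Remainder (last 4 bits) = 1111. This is the CRC / FCS.

1111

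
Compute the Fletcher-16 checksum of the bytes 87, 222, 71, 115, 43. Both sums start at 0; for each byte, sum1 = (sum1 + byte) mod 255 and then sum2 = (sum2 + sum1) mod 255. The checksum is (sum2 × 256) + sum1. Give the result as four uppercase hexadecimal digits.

181C

Running sums (mod 255):
  after byte 0 (87): sum1=87, sum2=87
  after byte 1 (222): sum1=54, sum2=141
  after byte 2 (71): sum1=125, sum2=11
  after byte 3 (115): sum1=240, sum2=251
  after byte 4 (43): sum1=28, sum2=24
Checksum = sum2·256 + sum1 = 24·256 + 28 = 6172 = 0x181C.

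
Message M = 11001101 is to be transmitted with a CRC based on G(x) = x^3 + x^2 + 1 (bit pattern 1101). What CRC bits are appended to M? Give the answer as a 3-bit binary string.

001

Append 3 zeros: 11001101000. Divide by 1101 (XOR where the leading bit is 1):
  pos 0: 1100 XOR 1101 = 0001
  pos 3: 1110 XOR 1101 = 0011
  pos 5: 1110 XOR 1101 = 0011
  pos 7: 1100 XOR 1101 = 0001
Remainder (last 3 bits) = 001. This is the CRC / FCS.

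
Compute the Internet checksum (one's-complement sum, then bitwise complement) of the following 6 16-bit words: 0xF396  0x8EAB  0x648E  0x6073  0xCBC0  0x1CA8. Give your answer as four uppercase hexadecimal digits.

One's-complement addition (fold any carry out of bit 15 back into bit 0):
  0xF396 + 0x8EAB = 0x18241 → wrap carry → 0x8242
  0x8242 + 0x648E = 0x0E6D0
  0xE6D0 + 0x6073 = 0x14743 → wrap carry → 0x4744
  0x4744 + 0xCBC0 = 0x11304 → wrap carry → 0x1305
  0x1305 + 0x1CA8 = 0x02FAD
One's-complement sum = 0x2FAD.
Checksum = ~0x2FAD & 0xFFFF = 0xD052.

D052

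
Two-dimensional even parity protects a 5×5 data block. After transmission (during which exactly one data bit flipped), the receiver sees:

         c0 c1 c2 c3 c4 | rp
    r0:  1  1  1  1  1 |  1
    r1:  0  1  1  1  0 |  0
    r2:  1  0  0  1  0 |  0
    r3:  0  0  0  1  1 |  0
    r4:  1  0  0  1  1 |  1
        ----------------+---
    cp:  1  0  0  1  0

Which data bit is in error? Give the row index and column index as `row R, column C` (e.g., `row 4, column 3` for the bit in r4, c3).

row 1, column 4

Recompute each row's even parity and compare to rp:
  r0: data parity 1, sent rp 1 → ok
  r1: data parity 1, sent rp 0 → mismatch
  r2: data parity 0, sent rp 0 → ok
  r3: data parity 0, sent rp 0 → ok
  r4: data parity 1, sent rp 1 → ok
Recompute each column's even parity and compare to cp:
  c0: data parity 1, sent cp 1 → ok
  c1: data parity 0, sent cp 0 → ok
  c2: data parity 0, sent cp 0 → ok
  c3: data parity 1, sent cp 1 → ok
  c4: data parity 1, sent cp 0 → mismatch
Exactly one row (r1) and one column (c4) fail → the flipped bit is at their intersection.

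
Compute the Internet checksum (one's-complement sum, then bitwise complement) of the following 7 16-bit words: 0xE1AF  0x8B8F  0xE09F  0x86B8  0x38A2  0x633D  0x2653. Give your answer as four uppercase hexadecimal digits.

6935

One's-complement addition (fold any carry out of bit 15 back into bit 0):
  0xE1AF + 0x8B8F = 0x16D3E → wrap carry → 0x6D3F
  0x6D3F + 0xE09F = 0x14DDE → wrap carry → 0x4DDF
  0x4DDF + 0x86B8 = 0x0D497
  0xD497 + 0x38A2 = 0x10D39 → wrap carry → 0x0D3A
  0x0D3A + 0x633D = 0x07077
  0x7077 + 0x2653 = 0x096CA
One's-complement sum = 0x96CA.
Checksum = ~0x96CA & 0xFFFF = 0x6935.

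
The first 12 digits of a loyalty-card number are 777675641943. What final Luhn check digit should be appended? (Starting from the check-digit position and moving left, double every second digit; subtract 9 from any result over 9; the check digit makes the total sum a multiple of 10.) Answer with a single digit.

6

Partial digits right→left: 3 4 9 1 4 6 5 7 6 7 7 7
Double every second digit counting from the check-digit position (so the 1st, 3rd, 5th, ... of the partial from the right).
  doubled (with −9 where >9): 6 9 8 1 3 5 → sum 32
  kept as-is: 4 1 6 7 7 7 → sum 32
Total = 32 + 32 = 64.
Check digit = (10 − (64 mod 10)) mod 10 = 6.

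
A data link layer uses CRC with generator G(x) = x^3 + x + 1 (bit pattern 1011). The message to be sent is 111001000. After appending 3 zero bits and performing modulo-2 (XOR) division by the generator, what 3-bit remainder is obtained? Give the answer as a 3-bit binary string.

100

Append 3 zeros: 111001000000. Divide by 1011 (XOR where the leading bit is 1):
  pos 0: 1110 XOR 1011 = 0101
  pos 1: 1010 XOR 1011 = 0001
  pos 4: 1100 XOR 1011 = 0111
  pos 5: 1110 XOR 1011 = 0101
  pos 6: 1010 XOR 1011 = 0001
Remainder (last 3 bits) = 100. This is the CRC / FCS.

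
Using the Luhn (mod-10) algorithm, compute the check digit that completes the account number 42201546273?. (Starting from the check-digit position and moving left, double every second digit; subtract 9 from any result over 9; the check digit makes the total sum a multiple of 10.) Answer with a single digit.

Partial digits right→left: 3 7 2 6 4 5 1 0 2 2 4
Double every second digit counting from the check-digit position (so the 1st, 3rd, 5th, ... of the partial from the right).
  doubled (with −9 where >9): 6 4 8 2 4 8 → sum 32
  kept as-is: 7 6 5 0 2 → sum 20
Total = 32 + 20 = 52.
Check digit = (10 − (52 mod 10)) mod 10 = 8.

8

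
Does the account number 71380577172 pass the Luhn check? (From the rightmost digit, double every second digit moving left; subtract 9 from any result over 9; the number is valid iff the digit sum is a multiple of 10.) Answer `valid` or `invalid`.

valid

From the right, keep odd positions and double even positions (subtract 9 from any doubled value over 9):
  doubled (positions 2,4,...): 5 5 1 7 2 → sum 20
  kept (positions 1,3,...): 2 1 7 0 3 7 → sum 20
Total = 40.
40 mod 10 = 0, so the number is valid.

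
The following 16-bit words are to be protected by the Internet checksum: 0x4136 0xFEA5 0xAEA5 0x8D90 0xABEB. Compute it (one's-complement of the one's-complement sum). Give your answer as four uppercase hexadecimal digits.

One's-complement addition (fold any carry out of bit 15 back into bit 0):
  0x4136 + 0xFEA5 = 0x13FDB → wrap carry → 0x3FDC
  0x3FDC + 0xAEA5 = 0x0EE81
  0xEE81 + 0x8D90 = 0x17C11 → wrap carry → 0x7C12
  0x7C12 + 0xABEB = 0x127FD → wrap carry → 0x27FE
One's-complement sum = 0x27FE.
Checksum = ~0x27FE & 0xFFFF = 0xD801.

D801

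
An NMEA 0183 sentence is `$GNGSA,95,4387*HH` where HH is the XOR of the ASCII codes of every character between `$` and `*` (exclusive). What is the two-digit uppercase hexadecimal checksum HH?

XOR the ASCII codes of the payload characters:
  'G' = 0x47 → acc = 0x47
  'N' = 0x4E → acc = 0x09
  'G' = 0x47 → acc = 0x4E
  'S' = 0x53 → acc = 0x1D
  'A' = 0x41 → acc = 0x5C
  ',' = 0x2C → acc = 0x70
  '9' = 0x39 → acc = 0x49
  '5' = 0x35 → acc = 0x7C
  ',' = 0x2C → acc = 0x50
  '4' = 0x34 → acc = 0x64
  '3' = 0x33 → acc = 0x57
  '8' = 0x38 → acc = 0x6F
  '7' = 0x37 → acc = 0x58
Checksum = 0x58.

58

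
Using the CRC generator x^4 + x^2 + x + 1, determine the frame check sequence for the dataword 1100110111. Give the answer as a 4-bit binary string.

0001

Append 4 zeros: 11001101110000. Divide by 10111 (XOR where the leading bit is 1):
  pos 0: 11001 XOR 10111 = 01110
  pos 1: 11101 XOR 10111 = 01010
  pos 2: 10100 XOR 10111 = 00011
  pos 5: 11111 XOR 10111 = 01000
  pos 6: 10000 XOR 10111 = 00111
  pos 8: 11100 XOR 10111 = 01011
  pos 9: 10110 XOR 10111 = 00001
Remainder (last 4 bits) = 0001. This is the CRC / FCS.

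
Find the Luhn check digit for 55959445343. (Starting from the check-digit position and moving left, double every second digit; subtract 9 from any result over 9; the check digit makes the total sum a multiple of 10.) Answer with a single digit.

8

Partial digits right→left: 3 4 3 5 4 4 9 5 9 5 5
Double every second digit counting from the check-digit position (so the 1st, 3rd, 5th, ... of the partial from the right).
  doubled (with −9 where >9): 6 6 8 9 9 1 → sum 39
  kept as-is: 4 5 4 5 5 → sum 23
Total = 39 + 23 = 62.
Check digit = (10 − (62 mod 10)) mod 10 = 8.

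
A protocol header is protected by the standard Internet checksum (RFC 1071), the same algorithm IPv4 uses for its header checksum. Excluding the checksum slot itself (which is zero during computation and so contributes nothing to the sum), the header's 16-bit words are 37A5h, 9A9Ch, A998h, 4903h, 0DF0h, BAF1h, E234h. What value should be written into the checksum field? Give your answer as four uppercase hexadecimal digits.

One's-complement addition (fold any carry out of bit 15 back into bit 0):
  0x37A5 + 0x9A9C = 0x0D241
  0xD241 + 0xA998 = 0x17BD9 → wrap carry → 0x7BDA
  0x7BDA + 0x4903 = 0x0C4DD
  0xC4DD + 0x0DF0 = 0x0D2CD
  0xD2CD + 0xBAF1 = 0x18DBE → wrap carry → 0x8DBF
  0x8DBF + 0xE234 = 0x16FF3 → wrap carry → 0x6FF4
One's-complement sum = 0x6FF4.
Checksum = ~0x6FF4 & 0xFFFF = 0x900B.

900B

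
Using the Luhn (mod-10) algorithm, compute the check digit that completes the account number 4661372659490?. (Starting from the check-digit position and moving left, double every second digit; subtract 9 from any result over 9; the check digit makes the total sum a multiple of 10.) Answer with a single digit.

2

Partial digits right→left: 0 9 4 9 5 6 2 7 3 1 6 6 4
Double every second digit counting from the check-digit position (so the 1st, 3rd, 5th, ... of the partial from the right).
  doubled (with −9 where >9): 0 8 1 4 6 3 8 → sum 30
  kept as-is: 9 9 6 7 1 6 → sum 38
Total = 30 + 38 = 68.
Check digit = (10 − (68 mod 10)) mod 10 = 2.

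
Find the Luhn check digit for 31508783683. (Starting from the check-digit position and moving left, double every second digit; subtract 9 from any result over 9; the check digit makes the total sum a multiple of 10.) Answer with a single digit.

1

Partial digits right→left: 3 8 6 3 8 7 8 0 5 1 3
Double every second digit counting from the check-digit position (so the 1st, 3rd, 5th, ... of the partial from the right).
  doubled (with −9 where >9): 6 3 7 7 1 6 → sum 30
  kept as-is: 8 3 7 0 1 → sum 19
Total = 30 + 19 = 49.
Check digit = (10 − (49 mod 10)) mod 10 = 1.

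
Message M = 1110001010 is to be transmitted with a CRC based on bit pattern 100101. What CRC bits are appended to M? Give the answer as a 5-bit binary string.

01000

Append 5 zeros: 111000101000000. Divide by 100101 (XOR where the leading bit is 1):
  pos 0: 111000 XOR 100101 = 011101
  pos 1: 111011 XOR 100101 = 011110
  pos 2: 111100 XOR 100101 = 011001
  pos 3: 110011 XOR 100101 = 010110
  pos 4: 101100 XOR 100101 = 001001
  pos 6: 100100 XOR 100101 = 000001
Remainder (last 5 bits) = 01000. This is the CRC / FCS.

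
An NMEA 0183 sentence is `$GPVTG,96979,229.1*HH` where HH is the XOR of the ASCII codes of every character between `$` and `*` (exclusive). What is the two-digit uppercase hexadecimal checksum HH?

XOR the ASCII codes of the payload characters:
  'G' = 0x47 → acc = 0x47
  'P' = 0x50 → acc = 0x17
  'V' = 0x56 → acc = 0x41
  'T' = 0x54 → acc = 0x15
  'G' = 0x47 → acc = 0x52
  ',' = 0x2C → acc = 0x7E
  '9' = 0x39 → acc = 0x47
  '6' = 0x36 → acc = 0x71
  '9' = 0x39 → acc = 0x48
  '7' = 0x37 → acc = 0x7F
  '9' = 0x39 → acc = 0x46
  ',' = 0x2C → acc = 0x6A
  '2' = 0x32 → acc = 0x58
  '2' = 0x32 → acc = 0x6A
  '9' = 0x39 → acc = 0x53
  '.' = 0x2E → acc = 0x7D
  '1' = 0x31 → acc = 0x4C
Checksum = 0x4C.

4C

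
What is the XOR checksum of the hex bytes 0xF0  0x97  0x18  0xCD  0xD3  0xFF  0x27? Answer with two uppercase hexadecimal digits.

B9

XOR the bytes together:
  start with 0xF0
  0xF0 ⊕ 0x97 = 0x67
  0x67 ⊕ 0x18 = 0x7F
  0x7F ⊕ 0xCD = 0xB2
  0xB2 ⊕ 0xD3 = 0x61
  0x61 ⊕ 0xFF = 0x9E
  0x9E ⊕ 0x27 = 0xB9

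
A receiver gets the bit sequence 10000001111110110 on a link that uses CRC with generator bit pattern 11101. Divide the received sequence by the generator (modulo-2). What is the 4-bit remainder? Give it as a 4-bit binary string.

0001

Modulo-2 division of 10000001111110110 by 11101:
  pos 0: 10000 XOR 11101 = 01101
  pos 1: 11010 XOR 11101 = 00111
  pos 3: 11101 XOR 11101 = 00000
  pos 8: 11111 XOR 11101 = 00010
  pos 11: 10011 XOR 11101 = 01110
  pos 12: 11100 XOR 11101 = 00001
Remainder = 0001 (nonzero — an error is detected).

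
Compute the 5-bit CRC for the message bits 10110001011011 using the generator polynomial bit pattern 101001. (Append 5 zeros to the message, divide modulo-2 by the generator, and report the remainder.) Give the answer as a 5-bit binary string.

00000

Append 5 zeros: 1011000101101100000. Divide by 101001 (XOR where the leading bit is 1):
  pos 0: 101100 XOR 101001 = 000101
  pos 3: 101010 XOR 101001 = 000011
  pos 7: 111101 XOR 101001 = 010100
  pos 8: 101001 XOR 101001 = 000000
Remainder (last 5 bits) = 00000. This is the CRC / FCS.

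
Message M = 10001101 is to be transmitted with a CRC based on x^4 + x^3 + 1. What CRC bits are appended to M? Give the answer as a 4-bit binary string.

Append 4 zeros: 100011010000. Divide by 11001 (XOR where the leading bit is 1):
  pos 0: 10001 XOR 11001 = 01000
  pos 1: 10001 XOR 11001 = 01000
  pos 2: 10000 XOR 11001 = 01001
  pos 3: 10011 XOR 11001 = 01010
  pos 4: 10100 XOR 11001 = 01101
  pos 5: 11010 XOR 11001 = 00011
Remainder (last 4 bits) = 1100. This is the CRC / FCS.

1100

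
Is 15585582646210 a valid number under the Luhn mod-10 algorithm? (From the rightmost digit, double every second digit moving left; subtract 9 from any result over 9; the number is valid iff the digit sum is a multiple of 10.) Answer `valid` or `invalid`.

From the right, keep odd positions and double even positions (subtract 9 from any doubled value over 9):
  doubled (positions 2,4,...): 2 3 3 7 1 1 2 → sum 19
  kept (positions 1,3,...): 0 2 4 2 5 8 5 → sum 26
Total = 45.
45 mod 10 = 5, so the number is invalid.

invalid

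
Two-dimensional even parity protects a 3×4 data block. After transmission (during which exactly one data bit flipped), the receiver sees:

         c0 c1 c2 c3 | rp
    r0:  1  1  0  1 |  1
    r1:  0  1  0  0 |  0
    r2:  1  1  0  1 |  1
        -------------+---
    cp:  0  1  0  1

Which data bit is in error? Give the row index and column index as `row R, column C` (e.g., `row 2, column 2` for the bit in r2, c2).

Recompute each row's even parity and compare to rp:
  r0: data parity 1, sent rp 1 → ok
  r1: data parity 1, sent rp 0 → mismatch
  r2: data parity 1, sent rp 1 → ok
Recompute each column's even parity and compare to cp:
  c0: data parity 0, sent cp 0 → ok
  c1: data parity 1, sent cp 1 → ok
  c2: data parity 0, sent cp 0 → ok
  c3: data parity 0, sent cp 1 → mismatch
Exactly one row (r1) and one column (c3) fail → the flipped bit is at their intersection.

row 1, column 3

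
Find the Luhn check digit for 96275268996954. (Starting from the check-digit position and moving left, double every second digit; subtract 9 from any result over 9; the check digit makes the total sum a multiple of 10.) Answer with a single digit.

Partial digits right→left: 4 5 9 6 9 9 8 6 2 5 7 2 6 9
Double every second digit counting from the check-digit position (so the 1st, 3rd, 5th, ... of the partial from the right).
  doubled (with −9 where >9): 8 9 9 7 4 5 3 → sum 45
  kept as-is: 5 6 9 6 5 2 9 → sum 42
Total = 45 + 42 = 87.
Check digit = (10 − (87 mod 10)) mod 10 = 3.

3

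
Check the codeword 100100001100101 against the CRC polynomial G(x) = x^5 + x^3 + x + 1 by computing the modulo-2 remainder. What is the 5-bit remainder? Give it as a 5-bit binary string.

Modulo-2 division of 100100001100101 by 101011:
  pos 0: 100100 XOR 101011 = 001111
  pos 2: 111100 XOR 101011 = 010111
  pos 3: 101111 XOR 101011 = 000100
  pos 6: 100100 XOR 101011 = 001111
  pos 8: 111110 XOR 101011 = 010101
  pos 9: 101011 XOR 101011 = 000000
Remainder = 00000 (zero — the frame passes the CRC check).

00000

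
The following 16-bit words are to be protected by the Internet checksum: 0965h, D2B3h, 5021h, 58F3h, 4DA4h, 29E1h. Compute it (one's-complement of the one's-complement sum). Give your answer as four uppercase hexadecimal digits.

One's-complement addition (fold any carry out of bit 15 back into bit 0):
  0x0965 + 0xD2B3 = 0x0DC18
  0xDC18 + 0x5021 = 0x12C39 → wrap carry → 0x2C3A
  0x2C3A + 0x58F3 = 0x0852D
  0x852D + 0x4DA4 = 0x0D2D1
  0xD2D1 + 0x29E1 = 0x0FCB2
One's-complement sum = 0xFCB2.
Checksum = ~0xFCB2 & 0xFFFF = 0x034D.

034D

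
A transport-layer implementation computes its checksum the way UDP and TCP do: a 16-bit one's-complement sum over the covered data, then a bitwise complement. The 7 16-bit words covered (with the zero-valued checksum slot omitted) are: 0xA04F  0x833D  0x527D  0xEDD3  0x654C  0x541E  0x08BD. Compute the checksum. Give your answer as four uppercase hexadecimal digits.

One's-complement addition (fold any carry out of bit 15 back into bit 0):
  0xA04F + 0x833D = 0x1238C → wrap carry → 0x238D
  0x238D + 0x527D = 0x0760A
  0x760A + 0xEDD3 = 0x163DD → wrap carry → 0x63DE
  0x63DE + 0x654C = 0x0C92A
  0xC92A + 0x541E = 0x11D48 → wrap carry → 0x1D49
  0x1D49 + 0x08BD = 0x02606
One's-complement sum = 0x2606.
Checksum = ~0x2606 & 0xFFFF = 0xD9F9.

D9F9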